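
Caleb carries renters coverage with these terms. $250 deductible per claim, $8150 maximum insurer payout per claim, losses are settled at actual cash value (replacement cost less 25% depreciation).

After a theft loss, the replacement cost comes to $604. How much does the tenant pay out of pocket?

Depreciate 25%: the covered value is $604 × 0.75 = $453.
After the deductible, $453 − $250 = $203 remains.
That's under the $8150 cap, so the insurer reimburses the full $203.
The tenant bears the rest of the original loss: $604 − $203 = $401.

$401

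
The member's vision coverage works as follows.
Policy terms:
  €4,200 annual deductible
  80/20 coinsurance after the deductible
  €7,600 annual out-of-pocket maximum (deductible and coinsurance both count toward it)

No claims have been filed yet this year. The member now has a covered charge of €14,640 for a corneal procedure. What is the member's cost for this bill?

€6,288

Nothing has been paid toward the €4,200 deductible, so the first €4,200 of this charge is applied there.
The remaining €10,440 (= €14,640 − €4,200) moves to coinsurance.
Coinsurance: €10,440 × 20% = €2,088.
So the member owes €4,200 + €2,088 = €6,288 before any cap.
Cumulative spending €0 + €6,288 = €6,288 stays under the €7,600 maximum.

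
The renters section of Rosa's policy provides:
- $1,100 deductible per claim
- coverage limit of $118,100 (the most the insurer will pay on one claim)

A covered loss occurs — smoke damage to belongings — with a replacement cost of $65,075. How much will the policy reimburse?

$63,975

Less the $1,100 deductible: $65,075 − $1,100 = $63,975.
$63,975 is within the $118,100 limit, so the insurer pays $63,975.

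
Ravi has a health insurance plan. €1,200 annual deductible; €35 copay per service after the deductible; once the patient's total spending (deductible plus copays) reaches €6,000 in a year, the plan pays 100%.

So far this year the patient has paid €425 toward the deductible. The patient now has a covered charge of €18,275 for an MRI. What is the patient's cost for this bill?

Deductible still to meet: €1,200 − €425 = €775.
That leaves €18,275 − €775 = €17,500 for the copay.
Copay on this service: €35.
Patient responsibility before any cap: €775 + €35 = €810.
Year-to-date out-of-pocket becomes €425 + €810 = €1,235, still under the €6,000 maximum, so no cap applies.

€810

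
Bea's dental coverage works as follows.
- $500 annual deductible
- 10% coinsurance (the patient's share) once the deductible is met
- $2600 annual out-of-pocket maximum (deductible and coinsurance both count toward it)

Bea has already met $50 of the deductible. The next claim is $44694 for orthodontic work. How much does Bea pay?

Deductible still to meet: $500 − $50 = $450.
That leaves $44694 − $450 = $44244 for coinsurance.
Patient's 10% share of $44244 is $4424.40.
That puts the patient's cost at $450 + $4424.40 = $4874.40 before any cap.
That would bring total out-of-pocket to $4924.40, past the $2600 cap. The patient is capped at $2600 − $50 = $2550 on this claim.

$2550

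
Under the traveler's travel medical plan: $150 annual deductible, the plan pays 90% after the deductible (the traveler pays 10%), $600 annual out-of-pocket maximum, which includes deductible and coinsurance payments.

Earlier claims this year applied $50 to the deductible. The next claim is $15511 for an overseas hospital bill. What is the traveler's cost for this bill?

Remaining deductible: $150 − $50 = $100.
After the $100 deductible portion, $15511 − $100 = $15411 is subject to coinsurance.
Coinsurance: $15411 × 10% = $1541.10.
So the traveler owes $100 + $1541.10 = $1641.10 before any cap.
That would bring total out-of-pocket to $1691.10, past the $600 cap. The traveler is capped at $600 − $50 = $550 on this claim.

$550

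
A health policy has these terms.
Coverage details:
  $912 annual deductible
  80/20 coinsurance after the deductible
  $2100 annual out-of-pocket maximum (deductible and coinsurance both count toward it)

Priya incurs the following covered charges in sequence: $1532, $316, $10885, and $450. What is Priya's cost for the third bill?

$1000.80

Bill 1, $1532: deductible takes $912, $620 remains; patient's 20% is $124. Patient pays $1036; OOP now $1036.
Bill 2, $316: 20% coinsurance on $316 = $63.20. Patient pays $63.20; OOP now $1099.20.
Bill 3, $10885: deductible met; 20% of $10885 = $2177. Adding that to $1099.20 gives $3276.20, past the $2100 cap; patient pays only $2100 − $1099.20 = $1000.80.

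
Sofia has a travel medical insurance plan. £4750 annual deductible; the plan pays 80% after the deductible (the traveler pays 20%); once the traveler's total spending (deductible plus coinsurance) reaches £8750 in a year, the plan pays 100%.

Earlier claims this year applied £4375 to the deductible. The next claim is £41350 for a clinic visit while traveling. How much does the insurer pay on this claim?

Remaining deductible: £4750 − £4375 = £375.
That leaves £41350 − £375 = £40975 for coinsurance.
20% of £40975 = £8195 falls to the traveler.
So the traveler owes £375 + £8195 = £8570 before any cap.
Year-to-date out-of-pocket would reach £4375 + £8570 = £12945, above the £8750 maximum, so the traveler pays only £8750 − £4375 = £4375.
The insurer covers the remainder: £41350 − £4375 = £36975.

£36975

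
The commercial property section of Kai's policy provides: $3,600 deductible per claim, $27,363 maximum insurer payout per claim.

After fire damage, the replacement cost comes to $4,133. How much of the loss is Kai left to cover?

After the deductible, $4,133 − $3,600 = $533 remains.
That's under the $27,363 cap, so the insurer reimburses the full $533.
Business's share is the uncovered remainder: $4,133 − $533 = $3,600.

$3,600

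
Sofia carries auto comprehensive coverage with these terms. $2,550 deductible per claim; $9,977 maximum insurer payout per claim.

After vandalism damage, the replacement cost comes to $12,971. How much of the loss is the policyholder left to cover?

$2,994

Less the $2,550 deductible: $12,971 − $2,550 = $10,421.
$10,421 exceeds the $9,977 limit, so the insurer pays the limit: $9,977.
Out of pocket: $12,971 − $9,977 = $2,994.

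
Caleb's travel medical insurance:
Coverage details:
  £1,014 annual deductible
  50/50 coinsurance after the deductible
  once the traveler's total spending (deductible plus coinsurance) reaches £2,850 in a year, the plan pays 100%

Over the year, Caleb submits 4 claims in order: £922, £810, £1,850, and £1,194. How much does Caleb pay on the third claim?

£925

#1 (£922): all of it applies to the deductible. Traveler owes £922 (running OOP £922).
#2 (£810): deductible takes £92, £718 remains; traveler's 50% is £359. Traveler pays £451; OOP now £1,373.
#3 (£1,850): 50% coinsurance on £1,850 = £925. Traveler owes £925 (running OOP £2,298).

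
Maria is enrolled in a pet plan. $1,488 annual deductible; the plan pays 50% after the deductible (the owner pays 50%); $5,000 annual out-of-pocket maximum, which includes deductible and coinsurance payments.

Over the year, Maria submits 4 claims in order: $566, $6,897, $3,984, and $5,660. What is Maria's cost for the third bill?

$524.50

#1 ($566): fully absorbed by the deductible. Owner pays $566; OOP now $566.
#2 ($6,897): $922 finishes the deductible; $5,975 goes to coinsurance; owner's 50% is $2,987.50. Owner owes $3,909.50 (running OOP $4,475.50).
#3 ($3,984): deductible already satisfied, so owner's share is 50% × $3,984 = $1,992. OOP would hit $6,467.50 > $5,000, so the cap limits the owner to $5,000 − $4,475.50 = $524.50.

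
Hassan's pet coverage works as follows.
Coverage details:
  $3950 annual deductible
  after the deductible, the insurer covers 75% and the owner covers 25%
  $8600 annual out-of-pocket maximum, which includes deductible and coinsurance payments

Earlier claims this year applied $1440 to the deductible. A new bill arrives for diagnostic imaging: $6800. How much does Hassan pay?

$3582.50

Remaining deductible: $3950 − $1440 = $2510.
That leaves $6800 − $2510 = $4290 for coinsurance.
25% of $4290 = $1072.50 falls to the owner.
So the owner owes $2510 + $1072.50 = $3582.50 before any cap.
Cumulative spending $1440 + $3582.50 = $5022.50 stays under the $8600 maximum.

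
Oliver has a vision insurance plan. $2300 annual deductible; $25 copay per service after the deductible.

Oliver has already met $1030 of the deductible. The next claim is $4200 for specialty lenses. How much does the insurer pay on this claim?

$1030 of the $2300 deductible is already met, leaving $1270.
The remaining $2930 (= $4200 − $1270) moves to the copay.
Copay on this service: $25.
So the member owes $1270 + $25 = $1295.
The plan picks up $4200 − $1295 = $2905.

$2905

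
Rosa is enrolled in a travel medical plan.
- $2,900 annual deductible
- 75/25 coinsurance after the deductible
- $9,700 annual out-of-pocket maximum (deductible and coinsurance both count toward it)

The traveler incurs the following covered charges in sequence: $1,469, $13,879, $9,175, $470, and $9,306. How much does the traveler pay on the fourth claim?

Bill 1, $1,469: fully absorbed by the deductible. Traveler pays $1,469; OOP now $1,469.
Bill 2, $13,879: deductible takes $1,431, $12,448 remains; coinsurance $12,448 × 25% = $3,112. Traveler owes $4,543 (running OOP $6,012).
Bill 3, $9,175: deductible met; 25% of $9,175 = $2,293.75. Traveler pays $2,293.75; OOP now $8,305.75.
Bill 4, $470: deductible met; 25% of $470 = $117.50. Cost to traveler: $117.50. OOP to date $8,423.25.

$117.50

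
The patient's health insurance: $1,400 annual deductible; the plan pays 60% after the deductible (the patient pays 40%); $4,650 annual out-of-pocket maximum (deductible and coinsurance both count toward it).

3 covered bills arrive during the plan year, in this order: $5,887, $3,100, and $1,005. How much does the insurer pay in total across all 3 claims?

$5,342

#1 ($5,887): deductible takes $1,400, $4,487 remains; 40% of $4,487 = $1,794.80. Patient pays $3,194.80; OOP now $3,194.80. Plan pays $5,887 − $3,194.80 = $2,692.20.
#2 ($3,100): deductible already satisfied, so patient's share is 40% × $3,100 = $1,240. Patient owes $1,240 (running OOP $4,434.80). Plan pays $3,100 − $1,240 = $1,860.
#3 ($1,005): 40% coinsurance on $1,005 = $402. Adding that to $4,434.80 gives $4,836.80, past the $4,650 cap; patient pays only $4,650 − $4,434.80 = $215.20. Insurer: $1,005 − $215.20 = $789.80.
Insurer total = bills − patient's total = $9,992 − $4,650 = $5,342.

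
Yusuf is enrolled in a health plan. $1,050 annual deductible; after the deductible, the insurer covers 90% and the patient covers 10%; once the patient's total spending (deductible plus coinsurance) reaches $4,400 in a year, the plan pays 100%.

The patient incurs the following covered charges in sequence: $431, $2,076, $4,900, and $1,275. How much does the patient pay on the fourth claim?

Claim 1 — $431: all of it applies to the deductible. Cost to patient: $431. OOP to date $431.
Claim 2 — $2,076: deductible takes $619, $1,457 remains; patient's 10% is $145.70. Cost to patient: $764.70. OOP to date $1,195.70.
Claim 3 — $4,900: deductible met; 10% of $4,900 = $490. Cost to patient: $490. OOP to date $1,685.70.
Claim 4 — $1,275: 10% coinsurance on $1,275 = $127.50. Patient pays $127.50; OOP now $1,813.20.

$127.50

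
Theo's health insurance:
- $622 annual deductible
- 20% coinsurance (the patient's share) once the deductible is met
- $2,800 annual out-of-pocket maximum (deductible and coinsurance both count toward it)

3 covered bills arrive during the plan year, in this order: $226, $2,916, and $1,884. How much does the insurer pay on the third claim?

#1 ($226): fully absorbed by the deductible. Patient pays $226; OOP now $226. Insurer: $226 − $226 = $0.
#2 ($2,916): $396 finishes the deductible; $2,520 goes to coinsurance; 20% of $2,520 = $504. Patient owes $900 (running OOP $1,126). Plan pays $2,916 − $900 = $2,016.
#3 ($1,884): 20% coinsurance on $1,884 = $376.80. Cost to patient: $376.80. OOP to date $1,502.80. Plan pays $1,884 − $376.80 = $1,507.20.

$1,507.20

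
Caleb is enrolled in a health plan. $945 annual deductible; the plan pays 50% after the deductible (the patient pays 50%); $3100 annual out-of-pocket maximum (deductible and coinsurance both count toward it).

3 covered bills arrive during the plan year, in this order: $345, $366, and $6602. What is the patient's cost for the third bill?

Bill 1, $345: entire amount goes to the deductible. Cost to patient: $345. OOP to date $345.
Bill 2, $366: fully absorbed by the deductible. Patient owes $366 (running OOP $711).
Bill 3, $6602: $234 finishes the deductible; $6368 goes to coinsurance; 50% of $6368 = $3184. Claim cost before the cap: $234 + $3184 = $3418. Adding that to $711 gives $4129, past the $3100 cap; patient pays only $3100 − $711 = $2389.

$2389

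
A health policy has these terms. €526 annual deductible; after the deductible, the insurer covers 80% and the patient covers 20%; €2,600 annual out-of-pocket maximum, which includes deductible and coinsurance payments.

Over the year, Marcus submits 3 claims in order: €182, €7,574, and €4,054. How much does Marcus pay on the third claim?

#1 (€182): entire amount goes to the deductible. Patient owes €182 (running OOP €182).
#2 (€7,574): €344 finishes the deductible; €7,230 goes to coinsurance; 20% of €7,230 = €1,446. Patient owes €1,790 (running OOP €1,972).
#3 (€4,054): 20% coinsurance on €4,054 = €810.80. Adding that to €1,972 gives €2,782.80, past the €2,600 cap; patient pays only €2,600 − €1,972 = €628.

€628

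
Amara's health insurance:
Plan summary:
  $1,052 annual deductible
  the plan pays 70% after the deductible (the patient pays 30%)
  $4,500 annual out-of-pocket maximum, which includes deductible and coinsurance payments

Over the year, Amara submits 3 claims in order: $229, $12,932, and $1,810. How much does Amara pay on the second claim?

$4,271

Claim 1 — $229: entire amount goes to the deductible. Cost to patient: $229. OOP to date $229.
Claim 2 — $12,932: $823 to deductible, leaving $12,109; patient's 30% is $3,632.70. Deductible plus coinsurance: $823 + $3,632.70 = $4,455.70. That would push OOP to $4,684.70, over the $4,500 cap, so patient pays $4,500 − $229 = $4,271.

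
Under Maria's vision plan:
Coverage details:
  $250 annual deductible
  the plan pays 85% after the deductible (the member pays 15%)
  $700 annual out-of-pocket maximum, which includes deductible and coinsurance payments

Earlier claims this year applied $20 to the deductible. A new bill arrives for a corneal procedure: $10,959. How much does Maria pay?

$680

Deductible still to meet: $250 − $20 = $230.
The remaining $10,729 (= $10,959 − $230) moves to coinsurance.
Member's 15% share of $10,729 is $1,609.35.
Member responsibility before any cap: $230 + $1,609.35 = $1,839.35.
Adding $1,839.35 to the $20 already spent would give $1,859.35, which exceeds the $700 cap; the member pays just $700 − $20 = $680.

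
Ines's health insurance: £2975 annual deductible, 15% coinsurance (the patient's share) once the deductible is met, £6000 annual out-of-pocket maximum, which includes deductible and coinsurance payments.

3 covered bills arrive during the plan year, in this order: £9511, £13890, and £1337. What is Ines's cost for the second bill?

£2044.60

#1 (£9511): £2975 to deductible, leaving £6536; patient's 15% is £980.40. Patient owes £3955.40 (running OOP £3955.40).
#2 (£13890): deductible already satisfied, so patient's share is 15% × £13890 = £2083.50. That would push OOP to £6038.90, over the £6000 cap, so patient pays £6000 − £3955.40 = £2044.60.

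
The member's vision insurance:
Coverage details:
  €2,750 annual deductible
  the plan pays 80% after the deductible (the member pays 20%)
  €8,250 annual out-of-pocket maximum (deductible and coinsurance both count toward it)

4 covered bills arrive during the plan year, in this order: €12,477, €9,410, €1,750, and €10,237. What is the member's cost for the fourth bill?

€1,322.60

#1 (€12,477): deductible takes €2,750, €9,727 remains; coinsurance €9,727 × 20% = €1,945.40. Member owes €4,695.40 (running OOP €4,695.40).
#2 (€9,410): deductible already satisfied, so member's share is 20% × €9,410 = €1,882. Member owes €1,882 (running OOP €6,577.40).
#3 (€1,750): 20% coinsurance on €1,750 = €350. Cost to member: €350. OOP to date €6,927.40.
#4 (€10,237): deductible met; 20% of €10,237 = €2,047.40. OOP would hit €8,974.80 > €8,250, so the cap limits the member to €8,250 − €6,927.40 = €1,322.60.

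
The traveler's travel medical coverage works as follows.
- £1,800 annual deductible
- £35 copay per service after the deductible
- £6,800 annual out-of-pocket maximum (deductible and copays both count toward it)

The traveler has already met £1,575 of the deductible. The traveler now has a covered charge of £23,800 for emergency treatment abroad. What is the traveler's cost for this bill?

£260

Deductible still to meet: £1,800 − £1,575 = £225.
After the £225 deductible portion, £23,800 − £225 = £23,575 is subject to the copay.
Copay on this service: £35.
So the traveler owes £225 + £35 = £260 before any cap.
Year-to-date out-of-pocket becomes £1,575 + £260 = £1,835, still under the £6,800 maximum, so no cap applies.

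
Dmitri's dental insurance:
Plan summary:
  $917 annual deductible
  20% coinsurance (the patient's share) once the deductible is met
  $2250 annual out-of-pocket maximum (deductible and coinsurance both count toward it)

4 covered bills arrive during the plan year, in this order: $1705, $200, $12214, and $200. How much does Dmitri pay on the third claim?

Claim 1 — $1705: $917 finishes the deductible; $788 goes to coinsurance; 20% of $788 = $157.60. Patient owes $1074.60 (running OOP $1074.60).
Claim 2 — $200: 20% coinsurance on $200 = $40. Patient pays $40; OOP now $1114.60.
Claim 3 — $12214: deductible already satisfied, so patient's share is 20% × $12214 = $2442.80. OOP would hit $3557.40 > $2250, so the cap limits the patient to $2250 − $1114.60 = $1135.40.

$1135.40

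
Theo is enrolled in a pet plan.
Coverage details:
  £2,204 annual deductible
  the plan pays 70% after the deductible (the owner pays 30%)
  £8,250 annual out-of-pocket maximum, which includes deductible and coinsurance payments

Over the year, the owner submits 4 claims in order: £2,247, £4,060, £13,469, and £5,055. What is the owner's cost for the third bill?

Claim 1 — £2,247: £2,204 to deductible, leaving £43; 30% of £43 = £12.90. Owner owes £2,216.90 (running OOP £2,216.90).
Claim 2 — £4,060: deductible met; 30% of £4,060 = £1,218. Owner pays £1,218; OOP now £3,434.90.
Claim 3 — £13,469: deductible already satisfied, so owner's share is 30% × £13,469 = £4,040.70. Owner pays £4,040.70; OOP now £7,475.60.

£4,040.70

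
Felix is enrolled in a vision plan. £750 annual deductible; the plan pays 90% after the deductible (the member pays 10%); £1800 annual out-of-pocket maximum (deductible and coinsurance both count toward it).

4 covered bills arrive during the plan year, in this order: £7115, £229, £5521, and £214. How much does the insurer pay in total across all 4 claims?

Bill 1, £7115: £750 to deductible, leaving £6365; member's 10% is £636.50. Cost to member: £1386.50. OOP to date £1386.50. Insurer: £7115 − £1386.50 = £5728.50.
Bill 2, £229: 10% coinsurance on £229 = £22.90. Member owes £22.90 (running OOP £1409.40). Plan pays £229 − £22.90 = £206.10.
Bill 3, £5521: 10% coinsurance on £5521 = £552.10. Adding that to £1409.40 gives £1961.50, past the £1800 cap; member pays only £1800 − £1409.40 = £390.60. Insurer: £5521 − £390.60 = £5130.40.
Bill 4, £214: deductible met; 10% of £214 = £21.40. Adding that to £1800 gives £1821.40, past the £1800 cap; member pays only £1800 − £1800 = £0. Insurer: £214 − £0 = £214.
Insurer total: £5728.50 + £206.10 + £5130.40 + £214 = £11279.

£11279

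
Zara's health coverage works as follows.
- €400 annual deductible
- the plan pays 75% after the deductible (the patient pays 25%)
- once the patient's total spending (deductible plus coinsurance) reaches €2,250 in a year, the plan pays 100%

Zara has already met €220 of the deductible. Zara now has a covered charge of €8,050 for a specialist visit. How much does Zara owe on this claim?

€220 of the €400 deductible is already met, leaving €180.
After the €180 deductible portion, €8,050 − €180 = €7,870 is subject to coinsurance.
Patient's 25% share of €7,870 is €1,967.50.
That puts the patient's cost at €180 + €1,967.50 = €2,147.50 before any cap.
Year-to-date out-of-pocket would reach €220 + €2,147.50 = €2,367.50, above the €2,250 maximum, so the patient pays only €2,250 − €220 = €2,030.

€2,030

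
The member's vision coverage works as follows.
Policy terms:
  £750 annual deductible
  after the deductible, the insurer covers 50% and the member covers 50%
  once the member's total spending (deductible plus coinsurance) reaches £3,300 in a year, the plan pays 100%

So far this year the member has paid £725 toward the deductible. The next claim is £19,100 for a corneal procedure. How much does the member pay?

£2,575

£725 of the £750 deductible is already met, leaving £25.
After the £25 deductible portion, £19,100 − £25 = £19,075 is subject to coinsurance.
Coinsurance: £19,075 × 50% = £9,537.50.
So the member owes £25 + £9,537.50 = £9,562.50 before any cap.
That would bring total out-of-pocket to £10,287.50, past the £3,300 cap. The member is capped at £3,300 − £725 = £2,575 on this claim.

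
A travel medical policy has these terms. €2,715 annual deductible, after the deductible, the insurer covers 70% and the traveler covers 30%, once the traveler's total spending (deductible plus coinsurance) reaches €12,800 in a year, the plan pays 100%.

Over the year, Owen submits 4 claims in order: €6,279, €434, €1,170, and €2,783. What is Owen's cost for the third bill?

Claim 1 (€6,279): €2,715 finishes the deductible; €3,564 goes to coinsurance; traveler's 30% is €1,069.20. Cost to traveler: €3,784.20. OOP to date €3,784.20.
Claim 2 (€434): 30% coinsurance on €434 = €130.20. Traveler pays €130.20; OOP now €3,914.40.
Claim 3 (€1,170): 30% coinsurance on €1,170 = €351. Traveler owes €351 (running OOP €4,265.40).

€351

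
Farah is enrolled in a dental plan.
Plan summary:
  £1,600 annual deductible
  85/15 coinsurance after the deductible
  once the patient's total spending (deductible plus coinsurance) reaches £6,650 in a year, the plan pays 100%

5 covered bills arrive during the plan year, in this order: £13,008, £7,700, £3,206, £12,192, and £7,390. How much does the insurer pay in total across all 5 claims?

£36,846

Claim 1 (£13,008): deductible takes £1,600, £11,408 remains; 15% of £11,408 = £1,711.20. Patient owes £3,311.20 (running OOP £3,311.20). Insurer: £13,008 − £3,311.20 = £9,696.80.
Claim 2 (£7,700): 15% coinsurance on £7,700 = £1,155. Patient pays £1,155; OOP now £4,466.20. Plan pays £7,700 − £1,155 = £6,545.
Claim 3 (£3,206): 15% coinsurance on £3,206 = £480.90. Patient owes £480.90 (running OOP £4,947.10). Plan pays £3,206 − £480.90 = £2,725.10.
Claim 4 (£12,192): 15% coinsurance on £12,192 = £1,828.80. That would push OOP to £6,775.90, over the £6,650 cap, so patient pays £6,650 − £4,947.10 = £1,702.90. Insurer: £12,192 − £1,702.90 = £10,489.10.
Claim 5 (£7,390): 15% coinsurance on £7,390 = £1,108.50. OOP would hit £7,758.50 > £6,650, so the cap limits the patient to £6,650 − £6,650 = £0. Plan pays £7,390 − £0 = £7,390.
Insurer total = bills − patient's total = £43,496 − £6,650 = £36,846.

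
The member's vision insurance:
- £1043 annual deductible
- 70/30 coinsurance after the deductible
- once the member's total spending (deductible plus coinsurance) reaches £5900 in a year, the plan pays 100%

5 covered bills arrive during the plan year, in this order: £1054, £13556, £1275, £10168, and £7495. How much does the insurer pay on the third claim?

£892.50

Bill 1, £1054: £1043 to deductible, leaving £11; 30% of £11 = £3.30. Member owes £1046.30 (running OOP £1046.30). Plan pays £1054 − £1046.30 = £7.70.
Bill 2, £13556: deductible already satisfied, so member's share is 30% × £13556 = £4066.80. Cost to member: £4066.80. OOP to date £5113.10. Plan pays £13556 − £4066.80 = £9489.20.
Bill 3, £1275: deductible already satisfied, so member's share is 30% × £1275 = £382.50. Member owes £382.50 (running OOP £5495.60). Insurer: £1275 − £382.50 = £892.50.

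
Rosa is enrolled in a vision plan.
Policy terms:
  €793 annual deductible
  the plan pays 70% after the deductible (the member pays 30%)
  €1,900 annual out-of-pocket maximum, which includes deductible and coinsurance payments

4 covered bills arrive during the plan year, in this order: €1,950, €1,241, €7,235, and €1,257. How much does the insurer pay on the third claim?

Bill 1, €1,950: €793 finishes the deductible; €1,157 goes to coinsurance; coinsurance €1,157 × 30% = €347.10. Cost to member: €1,140.10. OOP to date €1,140.10. Insurer: €1,950 − €1,140.10 = €809.90.
Bill 2, €1,241: 30% coinsurance on €1,241 = €372.30. Cost to member: €372.30. OOP to date €1,512.40. Insurer: €1,241 − €372.30 = €868.70.
Bill 3, €7,235: 30% coinsurance on €7,235 = €2,170.50. That would push OOP to €3,682.90, over the €1,900 cap, so member pays €1,900 − €1,512.40 = €387.60. Plan pays €7,235 − €387.60 = €6,847.40.

€6,847.40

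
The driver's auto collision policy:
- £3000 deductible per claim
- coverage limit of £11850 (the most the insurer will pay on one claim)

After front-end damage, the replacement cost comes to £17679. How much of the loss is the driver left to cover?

£5829

After the deductible, £17679 − £3000 = £14679 remains.
The £11850 per-incident cap binds; insurer pays £11850.
The driver bears the rest of the original loss: £17679 − £11850 = £5829.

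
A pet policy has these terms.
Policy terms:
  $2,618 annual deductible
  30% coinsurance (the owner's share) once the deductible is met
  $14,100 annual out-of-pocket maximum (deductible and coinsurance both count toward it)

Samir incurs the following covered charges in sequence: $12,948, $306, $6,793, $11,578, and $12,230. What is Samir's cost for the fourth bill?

Bill 1, $12,948: $2,618 finishes the deductible; $10,330 goes to coinsurance; coinsurance $10,330 × 30% = $3,099. Owner owes $5,717 (running OOP $5,717).
Bill 2, $306: deductible already satisfied, so owner's share is 30% × $306 = $91.80. Owner pays $91.80; OOP now $5,808.80.
Bill 3, $6,793: deductible met; 30% of $6,793 = $2,037.90. Owner pays $2,037.90; OOP now $7,846.70.
Bill 4, $11,578: deductible already satisfied, so owner's share is 30% × $11,578 = $3,473.40. Owner owes $3,473.40 (running OOP $11,320.10).

$3,473.40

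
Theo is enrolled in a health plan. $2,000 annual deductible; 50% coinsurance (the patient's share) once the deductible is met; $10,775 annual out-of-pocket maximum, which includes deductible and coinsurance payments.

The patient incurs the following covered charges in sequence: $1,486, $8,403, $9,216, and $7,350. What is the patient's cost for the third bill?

$4,608

Claim 1 — $1,486: all of it applies to the deductible. Cost to patient: $1,486. OOP to date $1,486.
Claim 2 — $8,403: deductible takes $514, $7,889 remains; coinsurance $7,889 × 50% = $3,944.50. Patient pays $4,458.50; OOP now $5,944.50.
Claim 3 — $9,216: deductible met; 50% of $9,216 = $4,608. Patient pays $4,608; OOP now $10,552.50.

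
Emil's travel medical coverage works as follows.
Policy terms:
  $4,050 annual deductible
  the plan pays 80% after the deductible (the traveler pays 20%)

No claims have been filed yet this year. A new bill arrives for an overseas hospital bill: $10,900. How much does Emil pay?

Deductible not yet touched, so the first $4,050 of the bill goes to the deductible.
That leaves $10,900 − $4,050 = $6,850 for coinsurance.
Coinsurance: $6,850 × 20% = $1,370.
Traveler responsibility: $4,050 + $1,370 = $5,420.

$5,420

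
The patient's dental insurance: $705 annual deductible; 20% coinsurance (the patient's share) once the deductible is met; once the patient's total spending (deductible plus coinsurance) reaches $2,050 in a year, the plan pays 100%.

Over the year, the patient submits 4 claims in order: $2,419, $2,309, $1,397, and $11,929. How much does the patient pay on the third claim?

$279.40

Claim 1 — $2,419: $705 to deductible, leaving $1,714; coinsurance $1,714 × 20% = $342.80. Patient owes $1,047.80 (running OOP $1,047.80).
Claim 2 — $2,309: deductible already satisfied, so patient's share is 20% × $2,309 = $461.80. Patient pays $461.80; OOP now $1,509.60.
Claim 3 — $1,397: 20% coinsurance on $1,397 = $279.40. Patient pays $279.40; OOP now $1,789.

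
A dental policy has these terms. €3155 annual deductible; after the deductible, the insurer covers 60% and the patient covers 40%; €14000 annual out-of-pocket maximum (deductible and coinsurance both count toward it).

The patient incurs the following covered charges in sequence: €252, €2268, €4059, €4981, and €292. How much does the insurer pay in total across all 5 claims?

€5218.20

Bill 1, €252: all of it applies to the deductible. Patient pays €252; OOP now €252. Plan pays €252 − €252 = €0.
Bill 2, €2268: all of it applies to the deductible. Patient owes €2268 (running OOP €2520). Insurer: €2268 − €2268 = €0.
Bill 3, €4059: €635 to deductible, leaving €3424; coinsurance €3424 × 40% = €1369.60. Patient pays €2004.60; OOP now €4524.60. Insurer: €4059 − €2004.60 = €2054.40.
Bill 4, €4981: deductible met; 40% of €4981 = €1992.40. Patient owes €1992.40 (running OOP €6517). Insurer: €4981 − €1992.40 = €2988.60.
Bill 5, €292: deductible already satisfied, so patient's share is 40% × €292 = €116.80. Cost to patient: €116.80. OOP to date €6633.80. Plan pays €292 − €116.80 = €175.20.
Insurer total: €0 + €0 + €2054.40 + €2988.60 + €175.20 = €5218.20.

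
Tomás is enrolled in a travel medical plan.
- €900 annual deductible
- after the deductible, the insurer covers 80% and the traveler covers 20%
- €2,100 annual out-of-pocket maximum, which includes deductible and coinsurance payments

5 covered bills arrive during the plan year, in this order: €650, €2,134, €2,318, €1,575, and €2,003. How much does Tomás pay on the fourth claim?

€315

Claim 1 (€650): fully absorbed by the deductible. Traveler owes €650 (running OOP €650).
Claim 2 (€2,134): deductible takes €250, €1,884 remains; traveler's 20% is €376.80. Traveler owes €626.80 (running OOP €1,276.80).
Claim 3 (€2,318): deductible already satisfied, so traveler's share is 20% × €2,318 = €463.60. Traveler owes €463.60 (running OOP €1,740.40).
Claim 4 (€1,575): deductible already satisfied, so traveler's share is 20% × €1,575 = €315. Traveler pays €315; OOP now €2,055.40.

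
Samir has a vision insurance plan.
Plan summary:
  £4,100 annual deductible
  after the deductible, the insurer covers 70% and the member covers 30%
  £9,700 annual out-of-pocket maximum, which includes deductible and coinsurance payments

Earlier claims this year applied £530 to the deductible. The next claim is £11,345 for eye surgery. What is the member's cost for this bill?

£5,902.50

£530 of the £4,100 deductible is already met, leaving £3,570.
The remaining £7,775 (= £11,345 − £3,570) moves to coinsurance.
Member's 30% share of £7,775 is £2,332.50.
So the member owes £3,570 + £2,332.50 = £5,902.50 before any cap.
Cumulative spending £530 + £5,902.50 = £6,432.50 stays under the £9,700 maximum.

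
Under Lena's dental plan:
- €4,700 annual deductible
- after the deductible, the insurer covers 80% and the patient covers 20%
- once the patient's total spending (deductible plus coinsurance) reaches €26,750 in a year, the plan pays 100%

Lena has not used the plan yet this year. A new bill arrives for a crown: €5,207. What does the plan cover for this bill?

The full €4,700 deductible is still open; €4,700 of this bill applies to it.
That leaves €5,207 − €4,700 = €507 for coinsurance.
Coinsurance: €507 × 20% = €101.40.
That puts the patient's cost at €4,700 + €101.40 = €4,801.40 before any cap.
Year-to-date out-of-pocket becomes €0 + €4,801.40 = €4,801.40, still under the €26,750 maximum, so no cap applies.
The plan picks up €5,207 − €4,801.40 = €405.60.

€405.60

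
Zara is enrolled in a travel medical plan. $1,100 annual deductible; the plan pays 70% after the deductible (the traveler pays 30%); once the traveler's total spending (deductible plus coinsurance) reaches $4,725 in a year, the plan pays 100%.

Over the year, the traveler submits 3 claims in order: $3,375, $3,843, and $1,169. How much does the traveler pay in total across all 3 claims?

$3,286.10

#1 ($3,375): $1,100 finishes the deductible; $2,275 goes to coinsurance; 30% of $2,275 = $682.50. Traveler owes $1,782.50 (running OOP $1,782.50).
#2 ($3,843): deductible already satisfied, so traveler's share is 30% × $3,843 = $1,152.90. Traveler pays $1,152.90; OOP now $2,935.40.
#3 ($1,169): deductible already satisfied, so traveler's share is 30% × $1,169 = $350.70. Traveler pays $350.70; OOP now $3,286.10.
Summing the traveler's payments: $1,782.50 + $1,152.90 + $350.70 = $3,286.10.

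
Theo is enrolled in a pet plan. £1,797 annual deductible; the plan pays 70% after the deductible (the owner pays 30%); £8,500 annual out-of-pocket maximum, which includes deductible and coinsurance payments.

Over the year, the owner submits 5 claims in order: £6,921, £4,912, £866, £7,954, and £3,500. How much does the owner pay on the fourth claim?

£2,386.20

Bill 1, £6,921: £1,797 to deductible, leaving £5,124; 30% of £5,124 = £1,537.20. Cost to owner: £3,334.20. OOP to date £3,334.20.
Bill 2, £4,912: deductible already satisfied, so owner's share is 30% × £4,912 = £1,473.60. Cost to owner: £1,473.60. OOP to date £4,807.80.
Bill 3, £866: deductible met; 30% of £866 = £259.80. Owner pays £259.80; OOP now £5,067.60.
Bill 4, £7,954: deductible met; 30% of £7,954 = £2,386.20. Owner owes £2,386.20 (running OOP £7,453.80).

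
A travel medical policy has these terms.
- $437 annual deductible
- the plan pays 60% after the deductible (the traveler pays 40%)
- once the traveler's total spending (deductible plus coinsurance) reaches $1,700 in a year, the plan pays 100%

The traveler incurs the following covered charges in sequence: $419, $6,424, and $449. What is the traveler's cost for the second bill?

$1,281

Bill 1, $419: fully absorbed by the deductible. Traveler owes $419 (running OOP $419).
Bill 2, $6,424: $18 to deductible, leaving $6,406; traveler's 40% is $2,562.40. Deductible plus coinsurance: $18 + $2,562.40 = $2,580.40. OOP would hit $2,999.40 > $1,700, so the cap limits the traveler to $1,700 − $419 = $1,281.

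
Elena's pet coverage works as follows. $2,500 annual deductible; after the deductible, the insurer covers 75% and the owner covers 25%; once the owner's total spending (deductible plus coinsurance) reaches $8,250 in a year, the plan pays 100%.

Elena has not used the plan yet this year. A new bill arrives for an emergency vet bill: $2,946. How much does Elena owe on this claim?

Nothing has been paid toward the $2,500 deductible, so the first $2,500 of this charge is applied there.
That leaves $2,946 − $2,500 = $446 for coinsurance.
25% of $446 = $111.50 falls to the owner.
Owner responsibility before any cap: $2,500 + $111.50 = $2,611.50.
Year-to-date out-of-pocket becomes $0 + $2,611.50 = $2,611.50, still under the $8,250 maximum, so no cap applies.

$2,611.50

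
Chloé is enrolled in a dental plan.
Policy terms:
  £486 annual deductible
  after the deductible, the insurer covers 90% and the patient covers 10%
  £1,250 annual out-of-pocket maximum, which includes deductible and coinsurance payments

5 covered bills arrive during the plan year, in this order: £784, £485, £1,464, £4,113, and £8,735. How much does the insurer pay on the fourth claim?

£3,701.70

#1 (£784): deductible takes £486, £298 remains; coinsurance £298 × 10% = £29.80. Patient owes £515.80 (running OOP £515.80). Plan pays £784 − £515.80 = £268.20.
#2 (£485): deductible met; 10% of £485 = £48.50. Patient pays £48.50; OOP now £564.30. Plan pays £485 − £48.50 = £436.50.
#3 (£1,464): deductible met; 10% of £1,464 = £146.40. Cost to patient: £146.40. OOP to date £710.70. Plan pays £1,464 − £146.40 = £1,317.60.
#4 (£4,113): deductible already satisfied, so patient's share is 10% × £4,113 = £411.30. Patient owes £411.30 (running OOP £1,122). Plan pays £4,113 − £411.30 = £3,701.70.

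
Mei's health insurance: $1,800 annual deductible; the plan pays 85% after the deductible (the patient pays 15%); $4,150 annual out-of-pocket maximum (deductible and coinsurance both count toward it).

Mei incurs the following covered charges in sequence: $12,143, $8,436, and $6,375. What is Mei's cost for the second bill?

$798.55

#1 ($12,143): $1,800 to deductible, leaving $10,343; patient's 15% is $1,551.45. Cost to patient: $3,351.45. OOP to date $3,351.45.
#2 ($8,436): 15% coinsurance on $8,436 = $1,265.40. Adding that to $3,351.45 gives $4,616.85, past the $4,150 cap; patient pays only $4,150 − $3,351.45 = $798.55.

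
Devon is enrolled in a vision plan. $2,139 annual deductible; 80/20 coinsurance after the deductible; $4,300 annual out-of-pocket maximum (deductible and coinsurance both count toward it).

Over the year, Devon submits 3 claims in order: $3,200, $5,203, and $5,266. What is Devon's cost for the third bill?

Bill 1, $3,200: deductible takes $2,139, $1,061 remains; coinsurance $1,061 × 20% = $212.20. Member pays $2,351.20; OOP now $2,351.20.
Bill 2, $5,203: 20% coinsurance on $5,203 = $1,040.60. Member owes $1,040.60 (running OOP $3,391.80).
Bill 3, $5,266: 20% coinsurance on $5,266 = $1,053.20. That would push OOP to $4,445, over the $4,300 cap, so member pays $4,300 − $3,391.80 = $908.20.

$908.20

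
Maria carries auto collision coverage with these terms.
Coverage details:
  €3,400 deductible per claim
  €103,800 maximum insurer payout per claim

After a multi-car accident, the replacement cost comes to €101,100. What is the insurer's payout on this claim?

After the deductible, €101,100 − €3,400 = €97,700 remains.
That's under the €103,800 cap, so the insurer reimburses the full €97,700.

€97,700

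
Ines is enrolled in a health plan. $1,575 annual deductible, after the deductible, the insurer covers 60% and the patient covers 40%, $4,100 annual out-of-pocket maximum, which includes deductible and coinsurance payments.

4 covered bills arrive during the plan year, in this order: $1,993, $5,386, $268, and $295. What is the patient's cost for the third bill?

Claim 1 — $1,993: $1,575 finishes the deductible; $418 goes to coinsurance; 40% of $418 = $167.20. Patient pays $1,742.20; OOP now $1,742.20.
Claim 2 — $5,386: 40% coinsurance on $5,386 = $2,154.40. Patient owes $2,154.40 (running OOP $3,896.60).
Claim 3 — $268: 40% coinsurance on $268 = $107.20. Patient pays $107.20; OOP now $4,003.80.

$107.20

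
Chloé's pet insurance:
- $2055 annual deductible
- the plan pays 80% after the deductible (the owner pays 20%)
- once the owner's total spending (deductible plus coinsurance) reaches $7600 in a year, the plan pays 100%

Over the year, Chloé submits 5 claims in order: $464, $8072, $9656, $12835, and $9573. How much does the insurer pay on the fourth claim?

Claim 1 — $464: all of it applies to the deductible. Cost to owner: $464. OOP to date $464. Insurer: $464 − $464 = $0.
Claim 2 — $8072: deductible takes $1591, $6481 remains; 20% of $6481 = $1296.20. Owner pays $2887.20; OOP now $3351.20. Insurer: $8072 − $2887.20 = $5184.80.
Claim 3 — $9656: deductible met; 20% of $9656 = $1931.20. Cost to owner: $1931.20. OOP to date $5282.40. Plan pays $9656 − $1931.20 = $7724.80.
Claim 4 — $12835: deductible already satisfied, so owner's share is 20% × $12835 = $2567. OOP would hit $7849.40 > $7600, so the cap limits the owner to $7600 − $5282.40 = $2317.60. Insurer: $12835 − $2317.60 = $10517.40.

$10517.40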